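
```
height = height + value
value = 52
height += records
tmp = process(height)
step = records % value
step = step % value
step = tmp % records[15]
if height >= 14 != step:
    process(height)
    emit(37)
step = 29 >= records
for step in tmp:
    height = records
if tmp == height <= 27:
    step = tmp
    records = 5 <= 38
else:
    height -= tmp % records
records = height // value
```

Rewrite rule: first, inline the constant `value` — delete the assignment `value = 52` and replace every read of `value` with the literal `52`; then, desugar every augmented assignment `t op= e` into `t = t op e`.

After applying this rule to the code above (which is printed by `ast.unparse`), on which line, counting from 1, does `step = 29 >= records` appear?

10

Transformed code:
height = height + 52
height = height + records
tmp = process(height)
step = records % 52
step = step % 52
step = tmp % records[15]
if height >= 14 != step:
    process(height)
    emit(37)
step = 29 >= records
for step in tmp:
    height = records
if tmp == height <= 27:
    step = tmp
    records = 5 <= 38
else:
    height = height - tmp % records
records = height // 52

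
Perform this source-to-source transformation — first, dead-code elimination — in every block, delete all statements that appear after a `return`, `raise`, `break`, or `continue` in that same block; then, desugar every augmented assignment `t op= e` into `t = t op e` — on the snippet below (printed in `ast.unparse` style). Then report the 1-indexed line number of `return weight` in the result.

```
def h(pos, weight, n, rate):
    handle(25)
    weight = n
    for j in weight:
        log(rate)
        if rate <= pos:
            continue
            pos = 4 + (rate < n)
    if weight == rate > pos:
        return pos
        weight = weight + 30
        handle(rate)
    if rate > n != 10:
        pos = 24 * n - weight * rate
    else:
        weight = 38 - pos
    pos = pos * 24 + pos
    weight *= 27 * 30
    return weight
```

Transformed code:
def h(pos, weight, n, rate):
    handle(25)
    weight = n
    for j in weight:
        log(rate)
        if rate <= pos:
            continue
    if weight == rate > pos:
        return pos
    if rate > n != 10:
        pos = 24 * n - weight * rate
    else:
        weight = 38 - pos
    pos = pos * 24 + pos
    weight = weight * (27 * 30)
    return weight

16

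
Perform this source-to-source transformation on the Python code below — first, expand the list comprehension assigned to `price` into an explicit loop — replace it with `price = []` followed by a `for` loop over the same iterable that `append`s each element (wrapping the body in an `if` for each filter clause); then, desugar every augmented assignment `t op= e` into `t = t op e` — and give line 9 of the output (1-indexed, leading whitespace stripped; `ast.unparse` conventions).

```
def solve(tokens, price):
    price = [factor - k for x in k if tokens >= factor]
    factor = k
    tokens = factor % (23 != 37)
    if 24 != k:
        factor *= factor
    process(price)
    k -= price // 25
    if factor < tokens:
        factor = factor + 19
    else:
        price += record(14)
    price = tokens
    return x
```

factor = factor * factor

Transformed code:
def solve(tokens, price):
    price = []
    for x in k:
        if tokens >= factor:
            price.append(factor - k)
    factor = k
    tokens = factor % (23 != 37)
    if 24 != k:
        factor = factor * factor
    process(price)
    k = k - price // 25
    if factor < tokens:
        factor = factor + 19
    else:
        price = price + record(14)
    price = tokens
    return x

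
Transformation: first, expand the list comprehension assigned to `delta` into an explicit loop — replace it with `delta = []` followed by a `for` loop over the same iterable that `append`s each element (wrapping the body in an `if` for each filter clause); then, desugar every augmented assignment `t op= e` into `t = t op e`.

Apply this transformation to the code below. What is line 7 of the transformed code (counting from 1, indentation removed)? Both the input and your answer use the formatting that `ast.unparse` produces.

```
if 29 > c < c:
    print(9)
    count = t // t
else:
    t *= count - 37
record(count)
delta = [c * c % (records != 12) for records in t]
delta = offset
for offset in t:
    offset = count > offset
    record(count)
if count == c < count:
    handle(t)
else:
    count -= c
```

delta = []

Transformed code:
if 29 > c < c:
    print(9)
    count = t // t
else:
    t = t * (count - 37)
record(count)
delta = []
for records in t:
    delta.append(c * c % (records != 12))
delta = offset
for offset in t:
    offset = count > offset
    record(count)
if count == c < count:
    handle(t)
else:
    count = count - c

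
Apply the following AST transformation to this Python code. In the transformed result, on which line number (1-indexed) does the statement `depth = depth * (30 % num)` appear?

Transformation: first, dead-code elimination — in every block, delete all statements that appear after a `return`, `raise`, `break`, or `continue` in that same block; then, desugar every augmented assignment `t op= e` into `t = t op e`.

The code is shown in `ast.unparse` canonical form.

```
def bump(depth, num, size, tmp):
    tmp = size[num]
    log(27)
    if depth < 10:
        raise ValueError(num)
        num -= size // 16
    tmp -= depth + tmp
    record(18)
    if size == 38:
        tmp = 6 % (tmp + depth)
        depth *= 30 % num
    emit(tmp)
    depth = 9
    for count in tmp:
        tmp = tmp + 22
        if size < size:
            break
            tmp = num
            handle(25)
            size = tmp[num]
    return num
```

10

Transformed code:
def bump(depth, num, size, tmp):
    tmp = size[num]
    log(27)
    if depth < 10:
        raise ValueError(num)
    tmp = tmp - (depth + tmp)
    record(18)
    if size == 38:
        tmp = 6 % (tmp + depth)
        depth = depth * (30 % num)
    emit(tmp)
    depth = 9
    for count in tmp:
        tmp = tmp + 22
        if size < size:
            break
    return num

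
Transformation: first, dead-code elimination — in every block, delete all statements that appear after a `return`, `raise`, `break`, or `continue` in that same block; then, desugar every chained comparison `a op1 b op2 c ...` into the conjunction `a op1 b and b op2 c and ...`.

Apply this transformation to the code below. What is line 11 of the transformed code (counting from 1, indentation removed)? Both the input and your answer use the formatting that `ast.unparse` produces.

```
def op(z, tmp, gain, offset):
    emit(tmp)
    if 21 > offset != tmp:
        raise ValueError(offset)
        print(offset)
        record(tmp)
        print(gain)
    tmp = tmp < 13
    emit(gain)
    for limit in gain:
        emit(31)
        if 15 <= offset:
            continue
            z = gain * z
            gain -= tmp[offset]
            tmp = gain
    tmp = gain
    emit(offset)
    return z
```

Transformed code:
def op(z, tmp, gain, offset):
    emit(tmp)
    if 21 > offset and offset != tmp:
        raise ValueError(offset)
    tmp = tmp < 13
    emit(gain)
    for limit in gain:
        emit(31)
        if 15 <= offset:
            continue
    tmp = gain
    emit(offset)
    return z

tmp = gain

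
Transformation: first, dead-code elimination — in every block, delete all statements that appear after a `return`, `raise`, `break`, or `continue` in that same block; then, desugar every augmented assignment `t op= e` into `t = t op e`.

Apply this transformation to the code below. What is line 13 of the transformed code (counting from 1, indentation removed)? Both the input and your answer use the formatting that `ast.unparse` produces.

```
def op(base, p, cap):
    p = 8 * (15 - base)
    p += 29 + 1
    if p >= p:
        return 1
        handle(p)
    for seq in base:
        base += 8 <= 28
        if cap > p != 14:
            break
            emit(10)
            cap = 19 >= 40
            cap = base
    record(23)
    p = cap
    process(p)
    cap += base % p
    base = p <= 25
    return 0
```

cap = cap + base % p

Transformed code:
def op(base, p, cap):
    p = 8 * (15 - base)
    p = p + (29 + 1)
    if p >= p:
        return 1
    for seq in base:
        base = base + (8 <= 28)
        if cap > p != 14:
            break
    record(23)
    p = cap
    process(p)
    cap = cap + base % p
    base = p <= 25
    return 0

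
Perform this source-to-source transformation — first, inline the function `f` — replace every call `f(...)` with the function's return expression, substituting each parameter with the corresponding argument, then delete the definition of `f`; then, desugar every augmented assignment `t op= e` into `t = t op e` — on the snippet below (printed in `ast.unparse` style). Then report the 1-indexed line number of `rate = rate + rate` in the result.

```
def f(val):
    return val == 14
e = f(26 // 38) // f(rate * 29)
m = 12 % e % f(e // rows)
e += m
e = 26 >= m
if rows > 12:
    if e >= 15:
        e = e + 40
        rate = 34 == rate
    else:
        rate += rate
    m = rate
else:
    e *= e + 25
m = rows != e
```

10

Transformed code:
e = (26 // 38 == 14) // (rate * 29 == 14)
m = 12 % e % (e // rows == 14)
e = e + m
e = 26 >= m
if rows > 12:
    if e >= 15:
        e = e + 40
        rate = 34 == rate
    else:
        rate = rate + rate
    m = rate
else:
    e = e * (e + 25)
m = rows != e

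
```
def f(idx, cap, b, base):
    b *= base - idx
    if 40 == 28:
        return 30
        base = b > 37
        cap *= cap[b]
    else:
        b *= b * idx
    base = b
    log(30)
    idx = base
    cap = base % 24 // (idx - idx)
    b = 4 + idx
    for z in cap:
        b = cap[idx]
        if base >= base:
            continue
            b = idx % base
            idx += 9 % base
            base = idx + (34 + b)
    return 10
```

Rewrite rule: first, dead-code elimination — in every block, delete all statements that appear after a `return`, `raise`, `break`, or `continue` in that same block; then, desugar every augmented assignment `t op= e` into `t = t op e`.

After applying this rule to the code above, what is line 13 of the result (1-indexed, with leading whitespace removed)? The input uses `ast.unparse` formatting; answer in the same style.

b = cap[idx]

Transformed code:
def f(idx, cap, b, base):
    b = b * (base - idx)
    if 40 == 28:
        return 30
    else:
        b = b * (b * idx)
    base = b
    log(30)
    idx = base
    cap = base % 24 // (idx - idx)
    b = 4 + idx
    for z in cap:
        b = cap[idx]
        if base >= base:
            continue
    return 10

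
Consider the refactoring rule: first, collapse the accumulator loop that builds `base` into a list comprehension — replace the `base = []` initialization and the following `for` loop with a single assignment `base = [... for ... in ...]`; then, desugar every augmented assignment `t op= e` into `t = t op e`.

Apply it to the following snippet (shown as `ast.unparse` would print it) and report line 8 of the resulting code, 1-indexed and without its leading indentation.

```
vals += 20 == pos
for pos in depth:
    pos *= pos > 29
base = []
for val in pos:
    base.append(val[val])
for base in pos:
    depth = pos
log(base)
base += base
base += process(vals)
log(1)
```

base = base + base

Transformed code:
vals = vals + (20 == pos)
for pos in depth:
    pos = pos * (pos > 29)
base = [val[val] for val in pos]
for base in pos:
    depth = pos
log(base)
base = base + base
base = base + process(vals)
log(1)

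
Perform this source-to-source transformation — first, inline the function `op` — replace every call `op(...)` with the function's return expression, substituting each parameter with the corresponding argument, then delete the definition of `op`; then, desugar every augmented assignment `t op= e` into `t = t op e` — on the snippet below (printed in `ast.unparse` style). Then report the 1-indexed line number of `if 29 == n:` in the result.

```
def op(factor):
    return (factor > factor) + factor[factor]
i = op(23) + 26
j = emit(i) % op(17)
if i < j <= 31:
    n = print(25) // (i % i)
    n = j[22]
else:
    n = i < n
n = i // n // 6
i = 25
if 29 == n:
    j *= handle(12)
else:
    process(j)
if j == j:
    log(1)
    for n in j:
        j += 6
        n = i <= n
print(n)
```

10

Transformed code:
i = (23 > 23) + 23[23] + 26
j = emit(i) % ((17 > 17) + 17[17])
if i < j <= 31:
    n = print(25) // (i % i)
    n = j[22]
else:
    n = i < n
n = i // n // 6
i = 25
if 29 == n:
    j = j * handle(12)
else:
    process(j)
if j == j:
    log(1)
    for n in j:
        j = j + 6
        n = i <= n
print(n)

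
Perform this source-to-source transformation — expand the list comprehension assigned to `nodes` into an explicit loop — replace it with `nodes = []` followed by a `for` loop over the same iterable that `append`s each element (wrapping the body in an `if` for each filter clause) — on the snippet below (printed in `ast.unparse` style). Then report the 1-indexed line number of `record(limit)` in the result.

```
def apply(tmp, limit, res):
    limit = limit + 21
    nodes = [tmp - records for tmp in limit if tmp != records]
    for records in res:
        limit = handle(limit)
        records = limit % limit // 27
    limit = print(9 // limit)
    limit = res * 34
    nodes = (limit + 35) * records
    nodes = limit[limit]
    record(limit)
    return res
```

14

Transformed code:
def apply(tmp, limit, res):
    limit = limit + 21
    nodes = []
    for tmp in limit:
        if tmp != records:
            nodes.append(tmp - records)
    for records in res:
        limit = handle(limit)
        records = limit % limit // 27
    limit = print(9 // limit)
    limit = res * 34
    nodes = (limit + 35) * records
    nodes = limit[limit]
    record(limit)
    return res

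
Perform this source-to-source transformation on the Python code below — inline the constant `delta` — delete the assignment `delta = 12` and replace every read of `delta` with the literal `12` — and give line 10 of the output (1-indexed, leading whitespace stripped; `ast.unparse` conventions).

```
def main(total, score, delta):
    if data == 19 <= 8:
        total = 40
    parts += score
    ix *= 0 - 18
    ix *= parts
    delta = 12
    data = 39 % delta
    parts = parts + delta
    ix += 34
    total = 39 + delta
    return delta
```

Transformed code:
def main(total, score, delta):
    if data == 19 <= 8:
        total = 40
    parts += score
    ix *= 0 - 18
    ix *= parts
    data = 39 % 12
    parts = parts + 12
    ix += 34
    total = 39 + 12
    return 12

total = 39 + 12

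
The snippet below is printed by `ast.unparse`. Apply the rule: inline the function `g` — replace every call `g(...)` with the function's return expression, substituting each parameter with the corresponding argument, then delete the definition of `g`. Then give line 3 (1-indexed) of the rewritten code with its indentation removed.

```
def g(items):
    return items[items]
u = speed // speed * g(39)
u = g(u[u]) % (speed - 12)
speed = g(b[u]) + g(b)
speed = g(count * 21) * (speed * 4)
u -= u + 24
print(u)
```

speed = b[u][b[u]] + b[b]

Transformed code:
u = speed // speed * 39[39]
u = u[u][u[u]] % (speed - 12)
speed = b[u][b[u]] + b[b]
speed = (count * 21)[count * 21] * (speed * 4)
u -= u + 24
print(u)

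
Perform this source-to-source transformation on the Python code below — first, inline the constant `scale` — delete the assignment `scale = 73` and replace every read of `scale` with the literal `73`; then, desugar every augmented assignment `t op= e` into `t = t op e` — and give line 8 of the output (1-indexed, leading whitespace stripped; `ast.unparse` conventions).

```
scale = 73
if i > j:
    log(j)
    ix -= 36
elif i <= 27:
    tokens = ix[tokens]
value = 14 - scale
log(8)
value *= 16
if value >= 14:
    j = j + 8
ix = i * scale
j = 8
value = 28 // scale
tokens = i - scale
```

value = value * 16

Transformed code:
if i > j:
    log(j)
    ix = ix - 36
elif i <= 27:
    tokens = ix[tokens]
value = 14 - 73
log(8)
value = value * 16
if value >= 14:
    j = j + 8
ix = i * 73
j = 8
value = 28 // 73
tokens = i - 73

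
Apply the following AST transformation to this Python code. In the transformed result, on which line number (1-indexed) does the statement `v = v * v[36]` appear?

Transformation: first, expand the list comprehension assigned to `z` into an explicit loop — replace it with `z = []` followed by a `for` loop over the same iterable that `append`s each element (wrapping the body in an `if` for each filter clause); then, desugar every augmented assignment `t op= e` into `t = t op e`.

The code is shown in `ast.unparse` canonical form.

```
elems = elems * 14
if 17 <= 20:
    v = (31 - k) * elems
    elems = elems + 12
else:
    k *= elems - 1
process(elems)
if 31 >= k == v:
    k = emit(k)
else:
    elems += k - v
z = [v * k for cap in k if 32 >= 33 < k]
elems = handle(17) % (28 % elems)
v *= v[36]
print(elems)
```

17

Transformed code:
elems = elems * 14
if 17 <= 20:
    v = (31 - k) * elems
    elems = elems + 12
else:
    k = k * (elems - 1)
process(elems)
if 31 >= k == v:
    k = emit(k)
else:
    elems = elems + (k - v)
z = []
for cap in k:
    if 32 >= 33 < k:
        z.append(v * k)
elems = handle(17) % (28 % elems)
v = v * v[36]
print(elems)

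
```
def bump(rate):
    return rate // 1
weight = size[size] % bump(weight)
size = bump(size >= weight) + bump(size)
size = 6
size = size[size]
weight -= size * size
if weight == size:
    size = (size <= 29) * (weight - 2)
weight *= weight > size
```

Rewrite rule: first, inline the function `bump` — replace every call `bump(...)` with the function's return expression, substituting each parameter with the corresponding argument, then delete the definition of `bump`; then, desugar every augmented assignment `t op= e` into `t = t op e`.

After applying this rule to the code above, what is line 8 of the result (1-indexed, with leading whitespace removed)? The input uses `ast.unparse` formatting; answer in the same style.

Transformed code:
weight = size[size] % (weight // 1)
size = (size >= weight) // 1 + size // 1
size = 6
size = size[size]
weight = weight - size * size
if weight == size:
    size = (size <= 29) * (weight - 2)
weight = weight * (weight > size)

weight = weight * (weight > size)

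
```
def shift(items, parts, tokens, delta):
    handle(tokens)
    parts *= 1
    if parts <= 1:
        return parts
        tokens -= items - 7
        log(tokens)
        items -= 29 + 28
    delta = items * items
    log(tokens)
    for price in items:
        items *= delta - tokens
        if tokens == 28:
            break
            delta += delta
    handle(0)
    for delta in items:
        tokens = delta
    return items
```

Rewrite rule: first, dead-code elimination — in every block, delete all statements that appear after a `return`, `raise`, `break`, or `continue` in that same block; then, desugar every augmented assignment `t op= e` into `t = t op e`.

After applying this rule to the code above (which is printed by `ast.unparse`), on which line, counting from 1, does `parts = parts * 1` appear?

Transformed code:
def shift(items, parts, tokens, delta):
    handle(tokens)
    parts = parts * 1
    if parts <= 1:
        return parts
    delta = items * items
    log(tokens)
    for price in items:
        items = items * (delta - tokens)
        if tokens == 28:
            break
    handle(0)
    for delta in items:
        tokens = delta
    return items

3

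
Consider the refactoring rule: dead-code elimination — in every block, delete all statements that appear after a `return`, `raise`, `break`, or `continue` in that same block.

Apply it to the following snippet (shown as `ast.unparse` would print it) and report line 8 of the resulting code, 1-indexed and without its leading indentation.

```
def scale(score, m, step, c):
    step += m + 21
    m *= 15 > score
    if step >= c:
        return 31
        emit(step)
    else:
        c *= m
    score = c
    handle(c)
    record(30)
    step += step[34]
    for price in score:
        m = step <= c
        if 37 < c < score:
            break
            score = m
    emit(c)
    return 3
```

Transformed code:
def scale(score, m, step, c):
    step += m + 21
    m *= 15 > score
    if step >= c:
        return 31
    else:
        c *= m
    score = c
    handle(c)
    record(30)
    step += step[34]
    for price in score:
        m = step <= c
        if 37 < c < score:
            break
    emit(c)
    return 3

score = c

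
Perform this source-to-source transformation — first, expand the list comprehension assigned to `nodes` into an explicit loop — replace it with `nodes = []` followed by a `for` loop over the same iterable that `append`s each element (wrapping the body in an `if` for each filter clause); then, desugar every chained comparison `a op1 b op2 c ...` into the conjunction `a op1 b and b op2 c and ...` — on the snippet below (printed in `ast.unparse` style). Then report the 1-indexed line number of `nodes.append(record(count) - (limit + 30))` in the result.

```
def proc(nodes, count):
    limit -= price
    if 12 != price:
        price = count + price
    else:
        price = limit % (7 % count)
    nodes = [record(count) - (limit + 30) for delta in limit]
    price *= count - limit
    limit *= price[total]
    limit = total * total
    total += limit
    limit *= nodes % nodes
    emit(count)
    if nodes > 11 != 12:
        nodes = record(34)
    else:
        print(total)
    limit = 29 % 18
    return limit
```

9

Transformed code:
def proc(nodes, count):
    limit -= price
    if 12 != price:
        price = count + price
    else:
        price = limit % (7 % count)
    nodes = []
    for delta in limit:
        nodes.append(record(count) - (limit + 30))
    price *= count - limit
    limit *= price[total]
    limit = total * total
    total += limit
    limit *= nodes % nodes
    emit(count)
    if nodes > 11 and 11 != 12:
        nodes = record(34)
    else:
        print(total)
    limit = 29 % 18
    return limit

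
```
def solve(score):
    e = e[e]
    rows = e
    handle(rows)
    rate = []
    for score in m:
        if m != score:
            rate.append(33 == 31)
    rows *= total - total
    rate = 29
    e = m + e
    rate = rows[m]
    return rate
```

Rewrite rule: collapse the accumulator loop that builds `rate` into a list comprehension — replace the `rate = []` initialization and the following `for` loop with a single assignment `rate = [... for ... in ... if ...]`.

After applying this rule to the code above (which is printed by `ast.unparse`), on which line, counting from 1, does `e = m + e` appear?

8

Transformed code:
def solve(score):
    e = e[e]
    rows = e
    handle(rows)
    rate = [33 == 31 for score in m if m != score]
    rows *= total - total
    rate = 29
    e = m + e
    rate = rows[m]
    return rate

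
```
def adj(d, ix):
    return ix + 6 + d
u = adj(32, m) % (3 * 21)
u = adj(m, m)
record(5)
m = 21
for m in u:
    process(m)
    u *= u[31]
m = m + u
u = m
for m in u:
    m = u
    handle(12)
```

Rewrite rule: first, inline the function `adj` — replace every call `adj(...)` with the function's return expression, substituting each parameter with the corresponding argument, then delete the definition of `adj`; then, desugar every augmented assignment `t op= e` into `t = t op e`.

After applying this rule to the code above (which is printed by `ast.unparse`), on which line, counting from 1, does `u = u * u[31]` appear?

7

Transformed code:
u = (m + 6 + 32) % (3 * 21)
u = m + 6 + m
record(5)
m = 21
for m in u:
    process(m)
    u = u * u[31]
m = m + u
u = m
for m in u:
    m = u
    handle(12)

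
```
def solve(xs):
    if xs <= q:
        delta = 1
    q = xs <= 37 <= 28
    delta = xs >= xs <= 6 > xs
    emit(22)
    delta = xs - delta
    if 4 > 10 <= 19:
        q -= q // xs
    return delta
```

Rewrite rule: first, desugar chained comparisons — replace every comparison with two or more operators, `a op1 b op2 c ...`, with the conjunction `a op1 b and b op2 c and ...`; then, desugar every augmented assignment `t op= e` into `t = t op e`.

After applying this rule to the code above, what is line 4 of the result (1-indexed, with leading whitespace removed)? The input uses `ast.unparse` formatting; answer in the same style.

q = xs <= 37 and 37 <= 28

Transformed code:
def solve(xs):
    if xs <= q:
        delta = 1
    q = xs <= 37 and 37 <= 28
    delta = xs >= xs and xs <= 6 and (6 > xs)
    emit(22)
    delta = xs - delta
    if 4 > 10 and 10 <= 19:
        q = q - q // xs
    return delta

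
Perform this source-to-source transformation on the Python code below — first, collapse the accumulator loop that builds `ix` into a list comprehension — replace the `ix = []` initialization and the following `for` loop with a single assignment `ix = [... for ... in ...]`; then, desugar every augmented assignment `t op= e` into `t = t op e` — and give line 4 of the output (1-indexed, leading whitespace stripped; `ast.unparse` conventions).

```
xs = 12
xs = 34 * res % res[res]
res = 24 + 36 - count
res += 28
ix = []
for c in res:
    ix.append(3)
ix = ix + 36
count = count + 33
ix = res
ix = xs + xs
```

res = res + 28

Transformed code:
xs = 12
xs = 34 * res % res[res]
res = 24 + 36 - count
res = res + 28
ix = [3 for c in res]
ix = ix + 36
count = count + 33
ix = res
ix = xs + xs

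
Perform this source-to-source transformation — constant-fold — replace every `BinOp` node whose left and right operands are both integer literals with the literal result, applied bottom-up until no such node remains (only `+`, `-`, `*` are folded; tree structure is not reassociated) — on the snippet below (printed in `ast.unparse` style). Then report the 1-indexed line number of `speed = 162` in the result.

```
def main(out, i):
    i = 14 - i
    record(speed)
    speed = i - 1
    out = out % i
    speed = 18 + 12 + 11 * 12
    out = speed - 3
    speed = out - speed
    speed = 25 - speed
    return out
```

6

Transformed code:
def main(out, i):
    i = 14 - i
    record(speed)
    speed = i - 1
    out = out % i
    speed = 162
    out = speed - 3
    speed = out - speed
    speed = 25 - speed
    return out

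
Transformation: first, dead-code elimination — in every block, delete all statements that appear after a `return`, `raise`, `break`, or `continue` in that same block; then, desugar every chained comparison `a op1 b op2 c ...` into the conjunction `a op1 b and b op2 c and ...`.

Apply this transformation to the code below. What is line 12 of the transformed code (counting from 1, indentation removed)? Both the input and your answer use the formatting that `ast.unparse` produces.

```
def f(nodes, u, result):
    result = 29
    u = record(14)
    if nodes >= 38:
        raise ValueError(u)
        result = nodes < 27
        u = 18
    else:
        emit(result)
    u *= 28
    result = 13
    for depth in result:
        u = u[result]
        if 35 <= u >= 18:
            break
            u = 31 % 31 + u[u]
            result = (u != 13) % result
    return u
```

Transformed code:
def f(nodes, u, result):
    result = 29
    u = record(14)
    if nodes >= 38:
        raise ValueError(u)
    else:
        emit(result)
    u *= 28
    result = 13
    for depth in result:
        u = u[result]
        if 35 <= u and u >= 18:
            break
    return u

if 35 <= u and u >= 18:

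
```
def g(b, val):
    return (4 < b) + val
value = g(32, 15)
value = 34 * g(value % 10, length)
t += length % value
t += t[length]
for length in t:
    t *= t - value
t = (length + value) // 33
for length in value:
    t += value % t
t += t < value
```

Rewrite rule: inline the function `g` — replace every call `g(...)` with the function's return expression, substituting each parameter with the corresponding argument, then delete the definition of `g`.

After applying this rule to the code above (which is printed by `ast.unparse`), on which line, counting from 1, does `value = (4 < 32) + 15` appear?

Transformed code:
value = (4 < 32) + 15
value = 34 * ((4 < value % 10) + length)
t += length % value
t += t[length]
for length in t:
    t *= t - value
t = (length + value) // 33
for length in value:
    t += value % t
t += t < value

1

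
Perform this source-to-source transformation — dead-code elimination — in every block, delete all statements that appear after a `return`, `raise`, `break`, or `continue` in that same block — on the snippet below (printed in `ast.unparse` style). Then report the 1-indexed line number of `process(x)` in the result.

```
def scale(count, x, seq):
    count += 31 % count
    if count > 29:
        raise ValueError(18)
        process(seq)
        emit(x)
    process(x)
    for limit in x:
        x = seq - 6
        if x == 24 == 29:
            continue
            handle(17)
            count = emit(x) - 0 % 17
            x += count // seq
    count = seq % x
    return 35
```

Transformed code:
def scale(count, x, seq):
    count += 31 % count
    if count > 29:
        raise ValueError(18)
    process(x)
    for limit in x:
        x = seq - 6
        if x == 24 == 29:
            continue
    count = seq % x
    return 35

5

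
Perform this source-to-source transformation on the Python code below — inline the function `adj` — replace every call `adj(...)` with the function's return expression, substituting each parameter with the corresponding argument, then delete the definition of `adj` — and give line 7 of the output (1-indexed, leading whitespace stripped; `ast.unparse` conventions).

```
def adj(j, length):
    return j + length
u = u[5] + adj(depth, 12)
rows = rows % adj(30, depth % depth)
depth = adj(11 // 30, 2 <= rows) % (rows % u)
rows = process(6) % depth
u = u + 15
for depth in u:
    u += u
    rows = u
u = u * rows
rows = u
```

Transformed code:
u = u[5] + (depth + 12)
rows = rows % (30 + depth % depth)
depth = (11 // 30 + (2 <= rows)) % (rows % u)
rows = process(6) % depth
u = u + 15
for depth in u:
    u += u
    rows = u
u = u * rows
rows = u

u += u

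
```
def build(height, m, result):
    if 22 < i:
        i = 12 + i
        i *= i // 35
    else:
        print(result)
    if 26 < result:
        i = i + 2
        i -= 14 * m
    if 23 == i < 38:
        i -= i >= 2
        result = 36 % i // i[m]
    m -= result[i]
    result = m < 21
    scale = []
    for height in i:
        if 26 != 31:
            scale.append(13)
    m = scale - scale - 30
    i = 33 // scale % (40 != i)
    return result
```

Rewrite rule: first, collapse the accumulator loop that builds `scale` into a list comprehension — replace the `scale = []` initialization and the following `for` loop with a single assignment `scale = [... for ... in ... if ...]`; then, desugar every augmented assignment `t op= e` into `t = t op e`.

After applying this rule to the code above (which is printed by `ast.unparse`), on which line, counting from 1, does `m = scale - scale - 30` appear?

16

Transformed code:
def build(height, m, result):
    if 22 < i:
        i = 12 + i
        i = i * (i // 35)
    else:
        print(result)
    if 26 < result:
        i = i + 2
        i = i - 14 * m
    if 23 == i < 38:
        i = i - (i >= 2)
        result = 36 % i // i[m]
    m = m - result[i]
    result = m < 21
    scale = [13 for height in i if 26 != 31]
    m = scale - scale - 30
    i = 33 // scale % (40 != i)
    return result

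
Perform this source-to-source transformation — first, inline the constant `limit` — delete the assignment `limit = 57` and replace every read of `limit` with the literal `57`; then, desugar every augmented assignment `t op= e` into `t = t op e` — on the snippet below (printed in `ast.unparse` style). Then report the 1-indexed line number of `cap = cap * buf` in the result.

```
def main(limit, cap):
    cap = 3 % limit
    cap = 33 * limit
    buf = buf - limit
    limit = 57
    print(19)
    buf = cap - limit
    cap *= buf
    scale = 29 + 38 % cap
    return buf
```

Transformed code:
def main(limit, cap):
    cap = 3 % 57
    cap = 33 * 57
    buf = buf - 57
    print(19)
    buf = cap - 57
    cap = cap * buf
    scale = 29 + 38 % cap
    return buf

7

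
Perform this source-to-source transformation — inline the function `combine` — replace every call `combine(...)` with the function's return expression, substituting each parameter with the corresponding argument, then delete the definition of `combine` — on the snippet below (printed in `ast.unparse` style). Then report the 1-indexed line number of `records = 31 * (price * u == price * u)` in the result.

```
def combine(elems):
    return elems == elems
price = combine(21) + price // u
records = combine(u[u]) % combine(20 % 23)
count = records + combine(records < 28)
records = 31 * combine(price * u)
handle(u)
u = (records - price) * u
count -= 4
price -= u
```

Transformed code:
price = (21 == 21) + price // u
records = (u[u] == u[u]) % (20 % 23 == 20 % 23)
count = records + ((records < 28) == (records < 28))
records = 31 * (price * u == price * u)
handle(u)
u = (records - price) * u
count -= 4
price -= u

4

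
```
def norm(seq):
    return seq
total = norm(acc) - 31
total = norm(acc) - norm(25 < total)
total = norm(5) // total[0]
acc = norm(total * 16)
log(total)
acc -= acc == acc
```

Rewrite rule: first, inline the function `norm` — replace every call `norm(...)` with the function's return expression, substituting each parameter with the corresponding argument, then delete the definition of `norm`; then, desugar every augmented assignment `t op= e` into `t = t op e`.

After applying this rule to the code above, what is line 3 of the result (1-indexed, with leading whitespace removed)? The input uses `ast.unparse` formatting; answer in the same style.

Transformed code:
total = acc - 31
total = acc - (25 < total)
total = 5 // total[0]
acc = total * 16
log(total)
acc = acc - (acc == acc)

total = 5 // total[0]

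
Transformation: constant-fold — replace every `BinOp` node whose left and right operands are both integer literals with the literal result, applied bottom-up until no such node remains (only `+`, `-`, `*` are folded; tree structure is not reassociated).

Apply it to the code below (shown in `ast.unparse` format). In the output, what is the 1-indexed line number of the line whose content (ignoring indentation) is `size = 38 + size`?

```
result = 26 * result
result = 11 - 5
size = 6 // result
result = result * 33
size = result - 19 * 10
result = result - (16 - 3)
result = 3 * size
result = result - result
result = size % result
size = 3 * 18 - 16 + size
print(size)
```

10

Transformed code:
result = 26 * result
result = 6
size = 6 // result
result = result * 33
size = result - 190
result = result - 13
result = 3 * size
result = result - result
result = size % result
size = 38 + size
print(size)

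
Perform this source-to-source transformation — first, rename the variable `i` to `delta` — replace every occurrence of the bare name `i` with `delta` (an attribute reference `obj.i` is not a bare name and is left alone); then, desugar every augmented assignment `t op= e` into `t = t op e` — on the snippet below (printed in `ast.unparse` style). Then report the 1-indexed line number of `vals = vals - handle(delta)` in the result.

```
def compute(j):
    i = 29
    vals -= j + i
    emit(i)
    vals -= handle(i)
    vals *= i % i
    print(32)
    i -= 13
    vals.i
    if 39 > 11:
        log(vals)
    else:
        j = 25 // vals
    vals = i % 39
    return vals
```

Transformed code:
def compute(j):
    delta = 29
    vals = vals - (j + delta)
    emit(delta)
    vals = vals - handle(delta)
    vals = vals * (delta % delta)
    print(32)
    delta = delta - 13
    vals.i
    if 39 > 11:
        log(vals)
    else:
        j = 25 // vals
    vals = delta % 39
    return vals

5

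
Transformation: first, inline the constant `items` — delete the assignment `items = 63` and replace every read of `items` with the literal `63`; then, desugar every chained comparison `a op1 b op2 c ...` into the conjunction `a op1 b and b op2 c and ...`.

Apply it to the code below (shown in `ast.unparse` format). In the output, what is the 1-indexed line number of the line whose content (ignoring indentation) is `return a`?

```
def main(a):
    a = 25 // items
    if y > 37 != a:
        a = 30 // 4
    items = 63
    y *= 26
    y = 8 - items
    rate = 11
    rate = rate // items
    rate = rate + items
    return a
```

10

Transformed code:
def main(a):
    a = 25 // 63
    if y > 37 and 37 != a:
        a = 30 // 4
    y *= 26
    y = 8 - 63
    rate = 11
    rate = rate // 63
    rate = rate + 63
    return a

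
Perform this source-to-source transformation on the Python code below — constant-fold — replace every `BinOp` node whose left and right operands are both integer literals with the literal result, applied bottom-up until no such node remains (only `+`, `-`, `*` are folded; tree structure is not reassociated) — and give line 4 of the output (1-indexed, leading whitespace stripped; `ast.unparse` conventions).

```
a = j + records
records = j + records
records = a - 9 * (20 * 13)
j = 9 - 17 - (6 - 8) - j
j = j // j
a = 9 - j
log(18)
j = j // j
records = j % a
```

Transformed code:
a = j + records
records = j + records
records = a - 2340
j = -6 - j
j = j // j
a = 9 - j
log(18)
j = j // j
records = j % a

j = -6 - j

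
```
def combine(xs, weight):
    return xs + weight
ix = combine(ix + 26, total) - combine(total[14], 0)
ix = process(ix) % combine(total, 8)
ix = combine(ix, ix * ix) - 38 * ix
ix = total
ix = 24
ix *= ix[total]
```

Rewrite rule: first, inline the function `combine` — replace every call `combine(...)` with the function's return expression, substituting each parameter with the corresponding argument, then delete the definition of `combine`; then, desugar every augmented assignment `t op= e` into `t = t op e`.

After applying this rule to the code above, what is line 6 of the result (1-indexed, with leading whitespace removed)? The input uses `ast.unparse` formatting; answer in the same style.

Transformed code:
ix = ix + 26 + total - (total[14] + 0)
ix = process(ix) % (total + 8)
ix = ix + ix * ix - 38 * ix
ix = total
ix = 24
ix = ix * ix[total]

ix = ix * ix[total]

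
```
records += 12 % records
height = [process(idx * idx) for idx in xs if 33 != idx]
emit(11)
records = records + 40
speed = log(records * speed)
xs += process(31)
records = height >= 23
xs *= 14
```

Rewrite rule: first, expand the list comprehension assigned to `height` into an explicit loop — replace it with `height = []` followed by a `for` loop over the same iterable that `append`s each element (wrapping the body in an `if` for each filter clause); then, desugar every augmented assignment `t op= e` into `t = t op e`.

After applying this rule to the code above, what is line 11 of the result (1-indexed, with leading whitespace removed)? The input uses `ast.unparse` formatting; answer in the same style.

Transformed code:
records = records + 12 % records
height = []
for idx in xs:
    if 33 != idx:
        height.append(process(idx * idx))
emit(11)
records = records + 40
speed = log(records * speed)
xs = xs + process(31)
records = height >= 23
xs = xs * 14

xs = xs * 14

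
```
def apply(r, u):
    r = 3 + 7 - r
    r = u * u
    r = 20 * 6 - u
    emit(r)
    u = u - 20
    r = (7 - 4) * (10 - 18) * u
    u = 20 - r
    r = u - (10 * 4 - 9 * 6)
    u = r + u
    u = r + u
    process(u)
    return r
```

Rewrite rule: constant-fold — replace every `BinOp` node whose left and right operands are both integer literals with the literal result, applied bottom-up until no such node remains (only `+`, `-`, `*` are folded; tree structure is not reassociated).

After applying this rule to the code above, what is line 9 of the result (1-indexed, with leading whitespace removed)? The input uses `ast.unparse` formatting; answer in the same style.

Transformed code:
def apply(r, u):
    r = 10 - r
    r = u * u
    r = 120 - u
    emit(r)
    u = u - 20
    r = -24 * u
    u = 20 - r
    r = u - -14
    u = r + u
    u = r + u
    process(u)
    return r

r = u - -14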